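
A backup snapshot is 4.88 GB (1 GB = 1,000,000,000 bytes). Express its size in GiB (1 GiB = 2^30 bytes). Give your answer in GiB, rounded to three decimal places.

4.88 GB × 1,000,000,000 bytes/GB = 4,880,000,000 bytes
1 GiB = 1,073,741,824 bytes
4,880,000,000 / 1,073,741,824 = 4.545 GiB

4.545 GiB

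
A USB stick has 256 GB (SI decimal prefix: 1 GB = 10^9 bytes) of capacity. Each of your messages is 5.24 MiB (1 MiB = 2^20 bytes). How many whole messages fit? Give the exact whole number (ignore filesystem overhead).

46,591

Capacity: 256 GB = 256,000,000,000 bytes
Per item: 5.24 MiB = 5,494,538.24 bytes
⌊256,000,000,000 / 5,494,538.24⌋ = 46,591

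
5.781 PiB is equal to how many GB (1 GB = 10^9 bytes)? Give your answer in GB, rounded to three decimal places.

5.781 PiB × 1,125,899,906,842,624 bytes/PiB = 6,508,827,361,457,209.344 bytes
1 GB = 10^9 bytes = 1,000,000,000 bytes
6,508,827,361,457,209.344 / 1,000,000,000 = 6,508,827.361 GB

6,508,827.361 GB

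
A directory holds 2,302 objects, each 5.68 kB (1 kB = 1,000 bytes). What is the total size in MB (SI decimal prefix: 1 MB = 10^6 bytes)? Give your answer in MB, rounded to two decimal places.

Total = 2,302 × 5.68 kB = 13075.36 kB
= 13075.36 × 1,000 bytes = 13,075,360 bytes
1 MB = 1,000,000 bytes
13,075,360 / 1,000,000 = 13.08 MB

13.08 MB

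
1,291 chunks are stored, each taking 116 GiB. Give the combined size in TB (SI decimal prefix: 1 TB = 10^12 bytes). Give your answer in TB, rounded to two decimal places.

Total = 1,291 × 116 GiB = 149,756 GiB
= 149,756 × 1,073,741,824 bytes = 160,799,280,594,944 bytes
1 TB = 1,000,000,000,000 bytes
160,799,280,594,944 / 1,000,000,000,000 = 160.80 TB

160.80 TB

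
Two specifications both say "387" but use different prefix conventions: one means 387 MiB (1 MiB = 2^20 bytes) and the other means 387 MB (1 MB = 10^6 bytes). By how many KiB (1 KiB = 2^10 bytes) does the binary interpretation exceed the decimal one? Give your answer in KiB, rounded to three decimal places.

18,358.313 KiB

387 MiB = 387 × 1,048,576 = 405,798,912 bytes
387 MB = 387 × 1,000,000 = 387,000,000 bytes
difference = 18,798,912 bytes
18,798,912 / 1,024 = 18,358.313 KiB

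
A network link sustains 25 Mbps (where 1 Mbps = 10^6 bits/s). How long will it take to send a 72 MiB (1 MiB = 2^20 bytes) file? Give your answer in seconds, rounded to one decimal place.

24.2 seconds

72 MiB = 75,497,472 bytes = 603,979,776 bits
25 Mbps = 25,000,000 bits/s
time = 603,979,776 / 25,000,000 = 24.2 s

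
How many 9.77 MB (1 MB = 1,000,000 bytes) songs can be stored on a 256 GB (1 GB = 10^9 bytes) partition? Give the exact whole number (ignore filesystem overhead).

Capacity: 256 GB = 256,000,000,000 bytes
Per item: 9.77 MB = 9,770,000 bytes
⌊256,000,000,000 / 9,770,000⌋ = 26,202

26,202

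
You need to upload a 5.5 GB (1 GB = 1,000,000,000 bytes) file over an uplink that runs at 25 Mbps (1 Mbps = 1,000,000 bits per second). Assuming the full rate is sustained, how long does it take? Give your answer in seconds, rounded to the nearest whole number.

1,760 seconds

5.5 GB = 5,500,000,000 bytes = 44,000,000,000 bits
25 Mbps = 25,000,000 bits/s
time = 44,000,000,000 / 25,000,000 = 1,760 s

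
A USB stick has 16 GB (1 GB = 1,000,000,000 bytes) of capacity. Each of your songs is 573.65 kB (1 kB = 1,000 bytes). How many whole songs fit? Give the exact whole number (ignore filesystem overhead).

27,891

Capacity: 16 GB = 16,000,000,000 bytes
Per item: 573.65 kB = 573,650 bytes
⌊16,000,000,000 / 573,650⌋ = 27,891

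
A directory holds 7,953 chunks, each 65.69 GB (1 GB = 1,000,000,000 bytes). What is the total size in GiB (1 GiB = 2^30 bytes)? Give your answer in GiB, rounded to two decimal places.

Total = 7,953 × 65.69 GB = 522432.57 GB
= 522432.57 × 1,000,000,000 bytes = 522,432,570,000,000 bytes
1 GiB = 1,073,741,824 bytes
522,432,570,000,000 / 1,073,741,824 = 486,553.25 GiB

486,553.25 GiB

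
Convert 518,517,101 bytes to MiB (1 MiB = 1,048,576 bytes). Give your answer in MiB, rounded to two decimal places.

494.50 MiB

518,517,101 bytes given.
1 MiB = 2^20 bytes = 1,048,576 bytes
518,517,101 / 1,048,576 = 494.50 MiB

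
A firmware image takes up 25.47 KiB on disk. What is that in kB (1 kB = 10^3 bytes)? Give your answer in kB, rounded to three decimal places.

26.081 kB

25.47 KiB = 25.47 × 2^10 bytes = 26,081.28 bytes
1 kB = 10^3 bytes = 1,000 bytes
26,081.28 / 1,000 = 26.081 kB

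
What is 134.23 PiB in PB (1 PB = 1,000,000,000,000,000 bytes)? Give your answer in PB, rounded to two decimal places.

134.23 PiB = 134.23 × 2^50 bytes = 151,129,544,495,485,419.52 bytes
1 PB = 10^15 bytes = 1,000,000,000,000,000 bytes
151,129,544,495,485,419.52 / 1,000,000,000,000,000 = 151.13 PB

151.13 PB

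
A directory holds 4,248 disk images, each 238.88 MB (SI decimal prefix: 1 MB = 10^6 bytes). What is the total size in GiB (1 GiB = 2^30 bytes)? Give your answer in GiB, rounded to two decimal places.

Total = 4,248 × 238.88 MB = 1014762.24 MB
= 1014762.24 × 1,000,000 bytes = 1,014,762,240,000 bytes
1 GiB = 1,073,741,824 bytes
1,014,762,240,000 / 1,073,741,824 = 945.07 GiB

945.07 GiB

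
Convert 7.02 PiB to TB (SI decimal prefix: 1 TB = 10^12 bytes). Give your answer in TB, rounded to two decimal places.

7.02 PiB × 1,125,899,906,842,624 bytes/PiB = 7,903,817,346,035,220.48 bytes
1 TB = 10^12 bytes = 1,000,000,000,000 bytes
7,903,817,346,035,220.48 / 1,000,000,000,000 = 7,903.82 TB

7,903.82 TB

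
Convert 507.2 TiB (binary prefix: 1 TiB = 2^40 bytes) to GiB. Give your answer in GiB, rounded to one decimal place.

519,372.8 GiB

507.2 TiB = 507.2 × 2^40 bytes = 557,672,297,607,987.2 bytes
1 GiB = 2^30 bytes = 1,073,741,824 bytes
557,672,297,607,987.2 / 1,073,741,824 = 519,372.8 GiB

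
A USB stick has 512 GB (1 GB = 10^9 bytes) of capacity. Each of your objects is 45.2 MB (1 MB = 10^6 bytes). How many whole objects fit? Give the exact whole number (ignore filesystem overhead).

Capacity: 512 GB = 512,000,000,000 bytes
Per item: 45.2 MB = 45,200,000 bytes
⌊512,000,000,000 / 45,200,000⌋ = 11,327

11,327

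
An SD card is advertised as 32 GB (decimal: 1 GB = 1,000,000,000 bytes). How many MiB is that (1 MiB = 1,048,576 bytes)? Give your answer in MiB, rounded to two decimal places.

30,517.58 MiB

32 GB × 1,000,000,000 bytes/GB = 32,000,000,000 bytes
1 MiB = 2^20 bytes = 1,048,576 bytes
32,000,000,000 / 1,048,576 = 30,517.58 MiB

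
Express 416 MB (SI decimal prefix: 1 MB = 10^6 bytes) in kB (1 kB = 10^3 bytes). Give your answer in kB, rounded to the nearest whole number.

416 MB = 416 × 10^6 bytes = 416,000,000 bytes
1 kB = 1,000 bytes
416,000,000 / 1,000 = 416,000 kB

416,000 kB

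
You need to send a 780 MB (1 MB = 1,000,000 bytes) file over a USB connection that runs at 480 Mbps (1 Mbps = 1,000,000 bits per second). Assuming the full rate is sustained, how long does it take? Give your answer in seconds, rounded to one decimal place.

13.0 seconds

780 MB = 780,000,000 bytes = 6,240,000,000 bits
480 Mbps = 480,000,000 bits/s
time = 6,240,000,000 / 480,000,000 = 13.0 s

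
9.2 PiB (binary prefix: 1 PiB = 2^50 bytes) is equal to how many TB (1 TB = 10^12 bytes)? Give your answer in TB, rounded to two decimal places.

10,358.28 TB

9.2 PiB = 9.2 × 2^50 bytes = 10,358,279,142,952,140.8 bytes
1 TB = 10^12 bytes = 1,000,000,000,000 bytes
10,358,279,142,952,140.8 / 1,000,000,000,000 = 10,358.28 TB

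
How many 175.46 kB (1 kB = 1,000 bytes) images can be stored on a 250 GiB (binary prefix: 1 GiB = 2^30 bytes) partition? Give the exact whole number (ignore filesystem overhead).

1,529,895

Capacity: 250 GiB = 268,435,456,000 bytes
Per item: 175.46 kB = 175,460 bytes
⌊268,435,456,000 / 175,460⌋ = 1,529,895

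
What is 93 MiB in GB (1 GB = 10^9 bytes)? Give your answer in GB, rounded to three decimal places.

93 MiB × 1,048,576 bytes/MiB = 97,517,568 bytes
1 GB = 1,000,000,000 bytes
97,517,568 / 1,000,000,000 = 0.098 GB

0.098 GB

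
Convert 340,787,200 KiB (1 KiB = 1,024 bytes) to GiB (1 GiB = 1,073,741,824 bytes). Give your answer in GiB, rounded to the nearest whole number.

340,787,200 KiB × 1,024 bytes/KiB = 348,966,092,800 bytes
1 GiB = 2^30 bytes = 1,073,741,824 bytes
348,966,092,800 / 1,073,741,824 = 325 GiB

325 GiB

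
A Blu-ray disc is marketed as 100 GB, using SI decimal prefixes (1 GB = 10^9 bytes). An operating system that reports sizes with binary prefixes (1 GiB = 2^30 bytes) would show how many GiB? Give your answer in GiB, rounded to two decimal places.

93.13 GiB

100 GB = 100 × 10^9 bytes = 100,000,000,000 bytes
1 GiB = 2^30 bytes = 1,073,741,824 bytes
100,000,000,000 / 1,073,741,824 = 93.13 GiB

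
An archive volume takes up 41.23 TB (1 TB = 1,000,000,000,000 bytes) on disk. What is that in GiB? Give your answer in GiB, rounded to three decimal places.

41.23 TB = 41.23 × 10^12 bytes = 41,230,000,000,000 bytes
1 GiB = 1,073,741,824 bytes
41,230,000,000,000 / 1,073,741,824 = 38,398.430 GiB

38,398.430 GiB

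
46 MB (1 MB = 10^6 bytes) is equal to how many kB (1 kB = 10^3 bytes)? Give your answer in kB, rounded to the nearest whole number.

46 MB = 46 × 10^6 bytes = 46,000,000 bytes
1 kB = 10^3 bytes = 1,000 bytes
46,000,000 / 1,000 = 46,000 kB

46,000 kB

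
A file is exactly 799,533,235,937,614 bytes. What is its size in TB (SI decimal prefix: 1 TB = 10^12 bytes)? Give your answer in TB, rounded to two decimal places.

799,533,235,937,614 bytes given.
1 TB = 1,000,000,000,000 bytes
799,533,235,937,614 / 1,000,000,000,000 = 799.53 TB

799.53 TB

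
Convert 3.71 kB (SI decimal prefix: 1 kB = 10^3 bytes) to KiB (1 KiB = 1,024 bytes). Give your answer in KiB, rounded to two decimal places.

3.71 kB = 3.71 × 10^3 bytes = 3,710 bytes
1 KiB = 2^10 bytes = 1,024 bytes
3,710 / 1,024 = 3.62 KiB

3.62 KiB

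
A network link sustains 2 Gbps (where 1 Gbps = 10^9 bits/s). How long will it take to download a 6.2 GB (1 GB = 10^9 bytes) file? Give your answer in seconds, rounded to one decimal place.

6.2 GB = 6,200,000,000 bytes = 49,600,000,000 bits
2 Gbps = 2,000,000,000 bits/s
time = 49,600,000,000 / 2,000,000,000 = 24.8 s

24.8 seconds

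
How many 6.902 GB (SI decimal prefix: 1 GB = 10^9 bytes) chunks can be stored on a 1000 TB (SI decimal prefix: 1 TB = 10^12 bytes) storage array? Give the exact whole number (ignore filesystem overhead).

144,885

Capacity: 1000 TB = 1,000,000,000,000,000 bytes
Per item: 6.902 GB = 6,902,000,000 bytes
⌊1,000,000,000,000,000 / 6,902,000,000⌋ = 144,885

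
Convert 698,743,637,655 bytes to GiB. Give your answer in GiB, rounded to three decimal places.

698,743,637,655 bytes given.
1 GiB = 1,073,741,824 bytes
698,743,637,655 / 1,073,741,824 = 650.756 GiB

650.756 GiB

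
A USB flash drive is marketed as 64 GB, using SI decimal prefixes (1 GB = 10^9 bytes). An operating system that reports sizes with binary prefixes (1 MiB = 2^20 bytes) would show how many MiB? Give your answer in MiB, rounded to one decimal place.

61,035.2 MiB

64 GB = 64 × 10^9 bytes = 64,000,000,000 bytes
1 MiB = 1,048,576 bytes
64,000,000,000 / 1,048,576 = 61,035.2 MiB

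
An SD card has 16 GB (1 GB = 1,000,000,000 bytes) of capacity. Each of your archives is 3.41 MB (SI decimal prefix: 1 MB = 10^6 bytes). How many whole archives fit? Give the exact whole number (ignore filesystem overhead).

4,692

Capacity: 16 GB = 16,000,000,000 bytes
Per item: 3.41 MB = 3,410,000 bytes
⌊16,000,000,000 / 3,410,000⌋ = 4,692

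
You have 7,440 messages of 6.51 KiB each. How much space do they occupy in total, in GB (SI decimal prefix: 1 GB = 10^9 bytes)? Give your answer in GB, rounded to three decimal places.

0.050 GB

Total = 7,440 × 6.51 KiB = 48434.4 KiB
= 48434.4 × 1,024 bytes = 49,596,825.6 bytes
1 GB = 1,000,000,000 bytes
49,596,825.6 / 1,000,000,000 = 0.050 GB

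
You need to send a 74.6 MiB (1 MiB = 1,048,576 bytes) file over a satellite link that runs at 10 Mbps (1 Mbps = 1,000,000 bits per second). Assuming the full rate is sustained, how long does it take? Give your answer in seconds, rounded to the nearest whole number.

63 seconds

74.6 MiB = 78,223,769.6 bytes = 625,790,156.8 bits
10 Mbps = 10,000,000 bits/s
time = 625,790,156.8 / 10,000,000 = 63 s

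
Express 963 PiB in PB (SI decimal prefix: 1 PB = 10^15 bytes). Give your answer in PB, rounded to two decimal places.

1,084.24 PB

963 PiB = 963 × 2^50 bytes = 1,084,241,610,289,446,912 bytes
1 PB = 1,000,000,000,000,000 bytes
1,084,241,610,289,446,912 / 1,000,000,000,000,000 = 1,084.24 PB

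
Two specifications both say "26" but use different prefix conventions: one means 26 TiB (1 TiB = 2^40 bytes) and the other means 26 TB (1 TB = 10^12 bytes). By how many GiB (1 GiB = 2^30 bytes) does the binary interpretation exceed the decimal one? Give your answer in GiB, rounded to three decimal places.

26 TiB = 26 × 1,099,511,627,776 = 28,587,302,322,176 bytes
26 TB = 26 × 1,000,000,000,000 = 26,000,000,000,000 bytes
difference = 2,587,302,322,176 bytes
2,587,302,322,176 / 1,073,741,824 = 2,409.613 GiB

2,409.613 GiB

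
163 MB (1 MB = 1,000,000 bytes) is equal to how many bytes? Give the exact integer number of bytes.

163 × 1,000,000 = 163,000,000 bytes

163,000,000 bytes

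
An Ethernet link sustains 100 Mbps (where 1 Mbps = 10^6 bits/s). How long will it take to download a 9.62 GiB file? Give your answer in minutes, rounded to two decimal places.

9.62 GiB = 10,329,396,346.88 bytes = 82,635,170,775.04 bits
100 Mbps = 100,000,000 bits/s
time = 82,635,170,775.04 / 100,000,000 = 826.352 s
826.352 s / 60 = 13.77 minutes

13.77 minutes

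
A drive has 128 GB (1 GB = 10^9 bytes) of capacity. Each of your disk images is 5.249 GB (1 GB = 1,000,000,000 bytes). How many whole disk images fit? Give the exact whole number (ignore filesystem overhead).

Capacity: 128 GB = 128,000,000,000 bytes
Per item: 5.249 GB = 5,249,000,000 bytes
⌊128,000,000,000 / 5,249,000,000⌋ = 24

24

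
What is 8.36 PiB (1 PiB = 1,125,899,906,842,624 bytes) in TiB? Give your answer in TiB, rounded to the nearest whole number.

8,561 TiB

8.36 PiB × 1,125,899,906,842,624 bytes/PiB = 9,412,523,221,204,336.64 bytes
1 TiB = 1,099,511,627,776 bytes
9,412,523,221,204,336.64 / 1,099,511,627,776 = 8,561 TiB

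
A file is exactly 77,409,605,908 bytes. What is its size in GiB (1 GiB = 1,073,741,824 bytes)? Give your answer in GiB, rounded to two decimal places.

72.09 GiB

77,409,605,908 bytes given.
1 GiB = 2^30 bytes = 1,073,741,824 bytes
77,409,605,908 / 1,073,741,824 = 72.09 GiB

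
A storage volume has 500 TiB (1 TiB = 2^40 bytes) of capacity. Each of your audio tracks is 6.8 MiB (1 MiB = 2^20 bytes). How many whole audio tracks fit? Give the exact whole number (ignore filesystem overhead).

Capacity: 500 TiB = 549,755,813,888,000 bytes
Per item: 6.8 MiB = 7,130,316.8 bytes
⌊549,755,813,888,000 / 7,130,316.8⌋ = 77,101,176

77,101,176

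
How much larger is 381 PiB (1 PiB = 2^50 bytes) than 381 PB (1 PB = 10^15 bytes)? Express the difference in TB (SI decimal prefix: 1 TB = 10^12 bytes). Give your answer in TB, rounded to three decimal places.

47,967.865 TB

381 PiB = 381 × 1,125,899,906,842,624 = 428,967,864,507,039,744 bytes
381 PB = 381 × 1,000,000,000,000,000 = 381,000,000,000,000,000 bytes
difference = 47,967,864,507,039,744 bytes
47,967,864,507,039,744 / 1,000,000,000,000 = 47,967.865 TB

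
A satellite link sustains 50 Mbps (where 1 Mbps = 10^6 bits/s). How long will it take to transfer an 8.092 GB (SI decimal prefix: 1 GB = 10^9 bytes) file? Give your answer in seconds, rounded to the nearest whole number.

8.092 GB = 8,092,000,000 bytes = 64,736,000,000 bits
50 Mbps = 50,000,000 bits/s
time = 64,736,000,000 / 50,000,000 = 1,295 s

1,295 seconds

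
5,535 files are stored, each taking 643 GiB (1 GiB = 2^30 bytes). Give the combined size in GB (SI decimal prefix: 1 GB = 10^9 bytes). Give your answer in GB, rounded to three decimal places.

Total = 5,535 × 643 GiB = 3,559,005 GiB
= 3,559,005 × 1,073,741,824 bytes = 3,821,452,520,325,120 bytes
1 GB = 1,000,000,000 bytes
3,821,452,520,325,120 / 1,000,000,000 = 3,821,452.520 GB

3,821,452.520 GB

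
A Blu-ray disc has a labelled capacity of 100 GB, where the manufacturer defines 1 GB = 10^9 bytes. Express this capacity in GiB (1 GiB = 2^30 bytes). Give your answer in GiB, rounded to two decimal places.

93.13 GiB

100 GB × 1,000,000,000 bytes/GB = 100,000,000,000 bytes
1 GiB = 1,073,741,824 bytes
100,000,000,000 / 1,073,741,824 = 93.13 GiB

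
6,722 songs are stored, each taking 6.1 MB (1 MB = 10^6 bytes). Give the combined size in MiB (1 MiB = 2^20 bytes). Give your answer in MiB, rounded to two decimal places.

39,104.65 MiB

Total = 6,722 × 6.1 MB = 41004.2 MB
= 41004.2 × 1,000,000 bytes = 41,004,200,000 bytes
1 MiB = 1,048,576 bytes
41,004,200,000 / 1,048,576 = 39,104.65 MiB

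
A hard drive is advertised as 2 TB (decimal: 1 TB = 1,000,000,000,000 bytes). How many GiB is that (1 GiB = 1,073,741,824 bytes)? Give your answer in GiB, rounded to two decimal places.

1,862.65 GiB

2 TB × 1,000,000,000,000 bytes/TB = 2,000,000,000,000 bytes
1 GiB = 1,073,741,824 bytes
2,000,000,000,000 / 1,073,741,824 = 1,862.65 GiB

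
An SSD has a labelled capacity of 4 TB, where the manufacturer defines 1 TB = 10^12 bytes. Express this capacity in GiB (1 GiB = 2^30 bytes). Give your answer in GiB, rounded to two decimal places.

4 TB = 4 × 10^12 bytes = 4,000,000,000,000 bytes
1 GiB = 1,073,741,824 bytes
4,000,000,000,000 / 1,073,741,824 = 3,725.29 GiB

3,725.29 GiB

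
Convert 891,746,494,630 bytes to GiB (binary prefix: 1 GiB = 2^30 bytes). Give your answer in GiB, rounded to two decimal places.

891,746,494,630 bytes given.
1 GiB = 2^30 bytes = 1,073,741,824 bytes
891,746,494,630 / 1,073,741,824 = 830.50 GiB

830.50 GiB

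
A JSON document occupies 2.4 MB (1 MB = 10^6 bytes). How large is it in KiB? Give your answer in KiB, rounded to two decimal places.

2.4 MB = 2.4 × 10^6 bytes = 2,400,000 bytes
1 KiB = 1,024 bytes
2,400,000 / 1,024 = 2,343.75 KiB

2,343.75 KiB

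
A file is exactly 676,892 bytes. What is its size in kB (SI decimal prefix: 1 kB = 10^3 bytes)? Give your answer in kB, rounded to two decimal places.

676.89 kB

676,892 bytes given.
1 kB = 10^3 bytes = 1,000 bytes
676,892 / 1,000 = 676.89 kB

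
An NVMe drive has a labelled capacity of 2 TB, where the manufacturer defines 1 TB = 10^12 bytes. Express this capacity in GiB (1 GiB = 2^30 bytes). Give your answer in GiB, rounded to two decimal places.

1,862.65 GiB

2 TB = 2 × 10^12 bytes = 2,000,000,000,000 bytes
1 GiB = 2^30 bytes = 1,073,741,824 bytes
2,000,000,000,000 / 1,073,741,824 = 1,862.65 GiB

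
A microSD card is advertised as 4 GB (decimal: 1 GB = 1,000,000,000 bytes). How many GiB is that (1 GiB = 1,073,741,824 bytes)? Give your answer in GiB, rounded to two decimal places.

4 GB = 4 × 10^9 bytes = 4,000,000,000 bytes
1 GiB = 1,073,741,824 bytes
4,000,000,000 / 1,073,741,824 = 3.73 GiB

3.73 GiB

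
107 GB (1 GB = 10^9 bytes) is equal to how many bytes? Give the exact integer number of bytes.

107,000,000,000 bytes

107 × 1,000,000,000 = 107,000,000,000 bytes  (1 GB = 10^9 bytes)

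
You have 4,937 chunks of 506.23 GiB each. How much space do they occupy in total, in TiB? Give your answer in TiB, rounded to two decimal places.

2,440.68 TiB

Total = 4,937 × 506.23 GiB = 2499257.51 GiB
= 2499257.51 × 1,073,741,824 bytes = 2,683,557,317,433,098.24 bytes
1 TiB = 1,099,511,627,776 bytes
2,683,557,317,433,098.24 / 1,099,511,627,776 = 2,440.68 TiB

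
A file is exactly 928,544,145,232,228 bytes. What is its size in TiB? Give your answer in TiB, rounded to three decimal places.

844.506 TiB

928,544,145,232,228 bytes given.
1 TiB = 1,099,511,627,776 bytes
928,544,145,232,228 / 1,099,511,627,776 = 844.506 TiB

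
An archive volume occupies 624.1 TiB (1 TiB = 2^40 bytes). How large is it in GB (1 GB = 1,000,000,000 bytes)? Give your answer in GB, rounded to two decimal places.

686,205.21 GB

624.1 TiB × 1,099,511,627,776 bytes/TiB = 686,205,206,895,001.6 bytes
1 GB = 1,000,000,000 bytes
686,205,206,895,001.6 / 1,000,000,000 = 686,205.21 GB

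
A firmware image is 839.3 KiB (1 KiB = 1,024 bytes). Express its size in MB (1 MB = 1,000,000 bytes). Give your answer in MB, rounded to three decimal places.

0.859 MB

839.3 KiB = 839.3 × 2^10 bytes = 859,443.2 bytes
1 MB = 1,000,000 bytes
859,443.2 / 1,000,000 = 0.859 MB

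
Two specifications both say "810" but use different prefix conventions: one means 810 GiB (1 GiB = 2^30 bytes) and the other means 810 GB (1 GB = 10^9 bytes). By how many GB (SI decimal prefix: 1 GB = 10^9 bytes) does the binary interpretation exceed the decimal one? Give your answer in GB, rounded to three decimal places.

810 GiB = 810 × 1,073,741,824 = 869,730,877,440 bytes
810 GB = 810 × 1,000,000,000 = 810,000,000,000 bytes
difference = 59,730,877,440 bytes
59,730,877,440 / 1,000,000,000 = 59.731 GB

59.731 GB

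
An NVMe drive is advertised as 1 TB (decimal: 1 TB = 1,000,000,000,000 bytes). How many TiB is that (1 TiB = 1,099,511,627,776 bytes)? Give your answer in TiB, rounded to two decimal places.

1 TB × 1,000,000,000,000 bytes/TB = 1,000,000,000,000 bytes
1 TiB = 1,099,511,627,776 bytes
1,000,000,000,000 / 1,099,511,627,776 = 0.91 TiB

0.91 TiB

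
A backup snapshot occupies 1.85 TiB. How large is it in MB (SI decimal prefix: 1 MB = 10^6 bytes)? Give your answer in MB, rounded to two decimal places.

1.85 TiB × 1,099,511,627,776 bytes/TiB = 2,034,096,511,385.6 bytes
1 MB = 10^6 bytes = 1,000,000 bytes
2,034,096,511,385.6 / 1,000,000 = 2,034,096.51 MB

2,034,096.51 MB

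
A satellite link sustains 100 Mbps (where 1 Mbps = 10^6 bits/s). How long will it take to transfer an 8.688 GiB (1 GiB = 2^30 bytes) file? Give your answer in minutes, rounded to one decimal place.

8.688 GiB = 9,328,668,966.912 bytes = 74,629,351,735.296 bits
100 Mbps = 100,000,000 bits/s
time = 74,629,351,735.296 / 100,000,000 = 746.29 s
746.29 s / 60 = 12.4 minutes

12.4 minutes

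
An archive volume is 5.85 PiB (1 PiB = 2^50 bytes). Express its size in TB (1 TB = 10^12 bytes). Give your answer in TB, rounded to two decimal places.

5.85 PiB = 5.85 × 2^50 bytes = 6,586,514,455,029,350.4 bytes
1 TB = 10^12 bytes = 1,000,000,000,000 bytes
6,586,514,455,029,350.4 / 1,000,000,000,000 = 6,586.51 TB

6,586.51 TB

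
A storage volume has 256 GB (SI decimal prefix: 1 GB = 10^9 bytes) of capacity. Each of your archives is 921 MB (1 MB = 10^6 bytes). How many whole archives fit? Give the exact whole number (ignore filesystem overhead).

Capacity: 256 GB = 256,000,000,000 bytes
Per item: 921 MB = 921,000,000 bytes
⌊256,000,000,000 / 921,000,000⌋ = 277

277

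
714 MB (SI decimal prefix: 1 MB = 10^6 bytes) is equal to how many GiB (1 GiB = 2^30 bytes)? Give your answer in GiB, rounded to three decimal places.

714 MB = 714 × 10^6 bytes = 714,000,000 bytes
1 GiB = 2^30 bytes = 1,073,741,824 bytes
714,000,000 / 1,073,741,824 = 0.665 GiB

0.665 GiB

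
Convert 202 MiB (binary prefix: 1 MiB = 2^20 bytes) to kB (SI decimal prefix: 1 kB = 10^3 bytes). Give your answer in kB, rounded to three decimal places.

202 MiB = 202 × 2^20 bytes = 211,812,352 bytes
1 kB = 10^3 bytes = 1,000 bytes
211,812,352 / 1,000 = 211,812.352 kB

211,812.352 kB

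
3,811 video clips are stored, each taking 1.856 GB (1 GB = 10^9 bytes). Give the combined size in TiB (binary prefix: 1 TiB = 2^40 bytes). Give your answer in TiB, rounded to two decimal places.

Total = 3,811 × 1.856 GB = 7073.216 GB
= 7073.216 × 1,000,000,000 bytes = 7,073,216,000,000 bytes
1 TiB = 1,099,511,627,776 bytes
7,073,216,000,000 / 1,099,511,627,776 = 6.43 TiB

6.43 TiB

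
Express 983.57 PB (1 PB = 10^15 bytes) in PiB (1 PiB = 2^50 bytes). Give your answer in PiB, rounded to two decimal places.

983.57 PB = 983.57 × 10^15 bytes = 983,570,000,000,000,000 bytes
1 PiB = 2^50 bytes = 1,125,899,906,842,624 bytes
983,570,000,000,000,000 / 1,125,899,906,842,624 = 873.59 PiB

873.59 PiB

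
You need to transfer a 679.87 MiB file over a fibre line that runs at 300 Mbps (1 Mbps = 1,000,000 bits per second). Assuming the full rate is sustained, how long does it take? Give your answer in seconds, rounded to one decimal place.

19.0 seconds

679.87 MiB = 712,895,365.12 bytes = 5,703,162,920.96 bits
300 Mbps = 300,000,000 bits/s
time = 5,703,162,920.96 / 300,000,000 = 19.0 s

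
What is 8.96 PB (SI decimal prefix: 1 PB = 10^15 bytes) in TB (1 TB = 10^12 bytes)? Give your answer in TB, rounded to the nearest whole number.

8,960 TB

8.96 PB = 8.96 × 10^15 bytes = 8,960,000,000,000,000 bytes
1 TB = 10^12 bytes = 1,000,000,000,000 bytes
8,960,000,000,000,000 / 1,000,000,000,000 = 8,960 TB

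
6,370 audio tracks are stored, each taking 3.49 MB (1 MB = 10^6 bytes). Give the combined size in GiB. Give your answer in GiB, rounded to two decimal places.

20.70 GiB

Total = 6,370 × 3.49 MB = 22231.3 MB
= 22231.3 × 1,000,000 bytes = 22,231,300,000 bytes
1 GiB = 1,073,741,824 bytes
22,231,300,000 / 1,073,741,824 = 20.70 GiB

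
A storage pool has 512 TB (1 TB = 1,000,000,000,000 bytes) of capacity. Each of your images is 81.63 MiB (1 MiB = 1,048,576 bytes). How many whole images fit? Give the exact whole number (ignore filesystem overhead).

Capacity: 512 TB = 512,000,000,000,000 bytes
Per item: 81.63 MiB = 85,595,258.88 bytes
⌊512,000,000,000,000 / 85,595,258.88⌋ = 5,981,639

5,981,639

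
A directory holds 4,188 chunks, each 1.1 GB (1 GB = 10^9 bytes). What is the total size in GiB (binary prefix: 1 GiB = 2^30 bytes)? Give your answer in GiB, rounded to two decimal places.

Total = 4,188 × 1.1 GB = 4606.8 GB
= 4606.8 × 1,000,000,000 bytes = 4,606,800,000,000 bytes
1 GiB = 1,073,741,824 bytes
4,606,800,000,000 / 1,073,741,824 = 4,290.42 GiB

4,290.42 GiB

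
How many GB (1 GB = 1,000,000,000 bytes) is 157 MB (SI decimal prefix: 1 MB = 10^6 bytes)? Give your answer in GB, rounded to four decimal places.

0.1570 GB

157 MB × 1,000,000 bytes/MB = 157,000,000 bytes
1 GB = 1,000,000,000 bytes
157,000,000 / 1,000,000,000 = 0.1570 GB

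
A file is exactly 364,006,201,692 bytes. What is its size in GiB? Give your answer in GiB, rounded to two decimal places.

364,006,201,692 bytes given.
1 GiB = 2^30 bytes = 1,073,741,824 bytes
364,006,201,692 / 1,073,741,824 = 339.01 GiB

339.01 GiB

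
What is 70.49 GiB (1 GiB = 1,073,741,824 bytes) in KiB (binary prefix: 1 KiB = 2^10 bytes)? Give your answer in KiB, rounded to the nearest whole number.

73,914,122 KiB

70.49 GiB × 1,073,741,824 bytes/GiB = 75,688,061,173.76 bytes
1 KiB = 2^10 bytes = 1,024 bytes
75,688,061,173.76 / 1,024 = 73,914,122 KiB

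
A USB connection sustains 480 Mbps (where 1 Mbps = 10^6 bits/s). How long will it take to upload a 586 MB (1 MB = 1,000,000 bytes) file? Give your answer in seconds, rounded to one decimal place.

9.8 seconds

586 MB = 586,000,000 bytes = 4,688,000,000 bits
480 Mbps = 480,000,000 bits/s
time = 4,688,000,000 / 480,000,000 = 9.8 s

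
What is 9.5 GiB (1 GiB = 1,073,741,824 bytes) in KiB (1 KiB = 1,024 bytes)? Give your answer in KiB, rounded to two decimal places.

9,961,472.00 KiB

9.5 GiB = 9.5 × 2^30 bytes = 10,200,547,328 bytes
1 KiB = 1,024 bytes
10,200,547,328 / 1,024 = 9,961,472.00 KiB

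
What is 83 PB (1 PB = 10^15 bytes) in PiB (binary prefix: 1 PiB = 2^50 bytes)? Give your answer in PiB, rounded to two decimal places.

73.72 PiB

83 PB = 83 × 10^15 bytes = 83,000,000,000,000,000 bytes
1 PiB = 1,125,899,906,842,624 bytes
83,000,000,000,000,000 / 1,125,899,906,842,624 = 73.72 PiB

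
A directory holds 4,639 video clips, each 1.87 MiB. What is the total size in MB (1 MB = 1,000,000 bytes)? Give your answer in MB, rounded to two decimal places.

Total = 4,639 × 1.87 MiB = 8674.93 MiB
= 8674.93 × 1,048,576 bytes = 9,096,323,399.68 bytes
1 MB = 1,000,000 bytes
9,096,323,399.68 / 1,000,000 = 9,096.32 MB

9,096.32 MB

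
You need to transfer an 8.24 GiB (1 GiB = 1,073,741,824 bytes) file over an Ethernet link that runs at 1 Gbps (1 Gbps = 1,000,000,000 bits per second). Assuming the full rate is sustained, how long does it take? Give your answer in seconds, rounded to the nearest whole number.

8.24 GiB = 8,847,632,629.76 bytes = 70,781,061,038.08 bits
1 Gbps = 1,000,000,000 bits/s
time = 70,781,061,038.08 / 1,000,000,000 = 71 s

71 seconds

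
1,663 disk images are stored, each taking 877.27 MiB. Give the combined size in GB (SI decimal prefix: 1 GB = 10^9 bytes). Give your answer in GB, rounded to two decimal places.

1,529.77 GB

Total = 1,663 × 877.27 MiB = 1458900.01 MiB
= 1458900.01 × 1,048,576 bytes = 1,529,767,536,885.76 bytes
1 GB = 1,000,000,000 bytes
1,529,767,536,885.76 / 1,000,000,000 = 1,529.77 GB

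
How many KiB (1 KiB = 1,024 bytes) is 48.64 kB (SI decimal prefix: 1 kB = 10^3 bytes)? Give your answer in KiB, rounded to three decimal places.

47.500 KiB

48.64 kB = 48.64 × 10^3 bytes = 48,640 bytes
1 KiB = 2^10 bytes = 1,024 bytes
48,640 / 1,024 = 47.500 KiB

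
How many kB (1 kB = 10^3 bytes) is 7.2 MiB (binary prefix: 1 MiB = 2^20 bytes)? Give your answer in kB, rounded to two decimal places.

7,549.75 kB

7.2 MiB = 7.2 × 2^20 bytes = 7,549,747.2 bytes
1 kB = 10^3 bytes = 1,000 bytes
7,549,747.2 / 1,000 = 7,549.75 kB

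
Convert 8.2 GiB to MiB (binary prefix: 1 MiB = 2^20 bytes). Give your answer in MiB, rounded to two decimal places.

8.2 GiB = 8.2 × 2^30 bytes = 8,804,682,956.8 bytes
1 MiB = 2^20 bytes = 1,048,576 bytes
8,804,682,956.8 / 1,048,576 = 8,396.80 MiB

8,396.80 MiB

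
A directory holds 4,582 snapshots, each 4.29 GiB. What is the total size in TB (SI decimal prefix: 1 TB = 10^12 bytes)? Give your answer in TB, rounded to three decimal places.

Total = 4,582 × 4.29 GiB = 19656.78 GiB
= 19656.78 × 1,073,741,824 bytes = 21,106,306,811,166.72 bytes
1 TB = 1,000,000,000,000 bytes
21,106,306,811,166.72 / 1,000,000,000,000 = 21.106 TB

21.106 TB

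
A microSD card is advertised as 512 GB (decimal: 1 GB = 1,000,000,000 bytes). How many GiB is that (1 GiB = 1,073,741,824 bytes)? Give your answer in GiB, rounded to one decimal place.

512 GB = 512 × 10^9 bytes = 512,000,000,000 bytes
1 GiB = 1,073,741,824 bytes
512,000,000,000 / 1,073,741,824 = 476.8 GiB

476.8 GiB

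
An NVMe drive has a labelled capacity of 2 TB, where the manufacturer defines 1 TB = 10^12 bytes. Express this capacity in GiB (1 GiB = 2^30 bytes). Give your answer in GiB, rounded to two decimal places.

2 TB × 1,000,000,000,000 bytes/TB = 2,000,000,000,000 bytes
1 GiB = 1,073,741,824 bytes
2,000,000,000,000 / 1,073,741,824 = 1,862.65 GiB

1,862.65 GiB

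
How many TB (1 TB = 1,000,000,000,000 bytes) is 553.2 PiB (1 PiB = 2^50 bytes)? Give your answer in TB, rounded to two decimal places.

553.2 PiB = 553.2 × 2^50 bytes = 622,847,828,465,339,596.8 bytes
1 TB = 10^12 bytes = 1,000,000,000,000 bytes
622,847,828,465,339,596.8 / 1,000,000,000,000 = 622,847.83 TB

622,847.83 TB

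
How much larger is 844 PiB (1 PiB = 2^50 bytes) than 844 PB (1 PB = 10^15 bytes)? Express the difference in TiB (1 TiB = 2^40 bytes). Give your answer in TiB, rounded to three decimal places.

844 PiB = 844 × 1,125,899,906,842,624 = 950,259,521,375,174,656 bytes
844 PB = 844 × 1,000,000,000,000,000 = 844,000,000,000,000,000 bytes
difference = 106,259,521,375,174,656 bytes
106,259,521,375,174,656 / 1,099,511,627,776 = 96,642.472 TiB

96,642.472 TiB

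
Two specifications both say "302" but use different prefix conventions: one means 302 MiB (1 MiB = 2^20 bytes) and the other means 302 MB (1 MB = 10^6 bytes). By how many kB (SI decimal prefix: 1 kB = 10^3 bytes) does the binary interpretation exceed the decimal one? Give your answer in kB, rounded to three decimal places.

14,669.952 kB

302 MiB = 302 × 1,048,576 = 316,669,952 bytes
302 MB = 302 × 1,000,000 = 302,000,000 bytes
difference = 14,669,952 bytes
14,669,952 / 1,000 = 14,669.952 kB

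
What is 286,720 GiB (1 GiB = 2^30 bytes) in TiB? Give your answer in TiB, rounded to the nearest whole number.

280 TiB

286,720 GiB × 1,073,741,824 bytes/GiB = 307,863,255,777,280 bytes
1 TiB = 2^40 bytes = 1,099,511,627,776 bytes
307,863,255,777,280 / 1,099,511,627,776 = 280 TiB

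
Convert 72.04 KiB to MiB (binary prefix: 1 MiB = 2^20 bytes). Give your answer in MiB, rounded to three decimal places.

0.070 MiB

72.04 KiB = 72.04 × 2^10 bytes = 73,768.96 bytes
1 MiB = 2^20 bytes = 1,048,576 bytes
73,768.96 / 1,048,576 = 0.070 MiB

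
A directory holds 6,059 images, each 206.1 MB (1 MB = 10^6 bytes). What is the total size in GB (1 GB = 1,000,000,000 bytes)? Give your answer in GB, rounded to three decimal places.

1,248.760 GB

Total = 6,059 × 206.1 MB = 1248759.9 MB
= 1248759.9 × 1,000,000 bytes = 1,248,759,900,000 bytes
1 GB = 1,000,000,000 bytes
1,248,759,900,000 / 1,000,000,000 = 1,248.760 GB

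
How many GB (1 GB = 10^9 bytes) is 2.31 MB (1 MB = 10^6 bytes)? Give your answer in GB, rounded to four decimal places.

0.0023 GB

2.31 MB × 1,000,000 bytes/MB = 2,310,000 bytes
1 GB = 1,000,000,000 bytes
2,310,000 / 1,000,000,000 = 0.0023 GB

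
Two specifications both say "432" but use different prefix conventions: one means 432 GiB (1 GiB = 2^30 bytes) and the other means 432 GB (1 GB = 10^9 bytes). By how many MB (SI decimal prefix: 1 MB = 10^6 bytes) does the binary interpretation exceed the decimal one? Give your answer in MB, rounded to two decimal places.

31,856.47 MB

432 GiB = 432 × 1,073,741,824 = 463,856,467,968 bytes
432 GB = 432 × 1,000,000,000 = 432,000,000,000 bytes
difference = 31,856,467,968 bytes
31,856,467,968 / 1,000,000 = 31,856.47 MB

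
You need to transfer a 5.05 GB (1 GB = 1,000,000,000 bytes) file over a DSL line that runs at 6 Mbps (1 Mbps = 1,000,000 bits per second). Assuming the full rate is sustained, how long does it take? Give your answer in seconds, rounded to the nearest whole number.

6,733 seconds

5.05 GB = 5,050,000,000 bytes = 40,400,000,000 bits
6 Mbps = 6,000,000 bits/s
time = 40,400,000,000 / 6,000,000 = 6,733 s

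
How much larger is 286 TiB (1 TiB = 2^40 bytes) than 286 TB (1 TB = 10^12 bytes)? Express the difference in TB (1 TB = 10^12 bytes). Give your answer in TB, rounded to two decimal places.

286 TiB = 286 × 1,099,511,627,776 = 314,460,325,543,936 bytes
286 TB = 286 × 1,000,000,000,000 = 286,000,000,000,000 bytes
difference = 28,460,325,543,936 bytes
28,460,325,543,936 / 1,000,000,000,000 = 28.46 TB

28.46 TB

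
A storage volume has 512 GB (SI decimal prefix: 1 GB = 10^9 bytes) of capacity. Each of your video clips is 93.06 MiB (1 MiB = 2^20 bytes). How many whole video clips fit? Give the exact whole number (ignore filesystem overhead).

Capacity: 512 GB = 512,000,000,000 bytes
Per item: 93.06 MiB = 97,580,482.56 bytes
⌊512,000,000,000 / 97,580,482.56⌋ = 5,246

5,246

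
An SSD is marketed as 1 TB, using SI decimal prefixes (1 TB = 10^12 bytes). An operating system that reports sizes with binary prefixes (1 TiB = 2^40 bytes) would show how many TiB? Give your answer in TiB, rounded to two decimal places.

1 TB = 1 × 10^12 bytes = 1,000,000,000,000 bytes
1 TiB = 1,099,511,627,776 bytes
1,000,000,000,000 / 1,099,511,627,776 = 0.91 TiB

0.91 TiB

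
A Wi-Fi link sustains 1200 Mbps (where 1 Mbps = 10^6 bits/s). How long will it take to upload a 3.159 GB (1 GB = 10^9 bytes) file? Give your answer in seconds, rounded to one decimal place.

21.1 seconds

3.159 GB = 3,159,000,000 bytes = 25,272,000,000 bits
1200 Mbps = 1,200,000,000 bits/s
time = 25,272,000,000 / 1,200,000,000 = 21.1 s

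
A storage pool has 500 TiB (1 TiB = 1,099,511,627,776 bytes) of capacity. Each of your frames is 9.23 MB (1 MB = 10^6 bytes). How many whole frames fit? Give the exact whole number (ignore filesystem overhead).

59,561,843

Capacity: 500 TiB = 549,755,813,888,000 bytes
Per item: 9.23 MB = 9,230,000 bytes
⌊549,755,813,888,000 / 9,230,000⌋ = 59,561,843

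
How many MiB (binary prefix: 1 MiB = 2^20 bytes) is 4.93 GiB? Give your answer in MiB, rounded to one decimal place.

5,048.3 MiB

4.93 GiB = 4.93 × 2^30 bytes = 5,293,547,192.32 bytes
1 MiB = 2^20 bytes = 1,048,576 bytes
5,293,547,192.32 / 1,048,576 = 5,048.3 MiB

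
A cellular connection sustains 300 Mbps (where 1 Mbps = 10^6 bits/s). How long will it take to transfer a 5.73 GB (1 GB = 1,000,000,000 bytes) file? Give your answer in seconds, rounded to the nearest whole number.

153 seconds

5.73 GB = 5,730,000,000 bytes = 45,840,000,000 bits
300 Mbps = 300,000,000 bits/s
time = 45,840,000,000 / 300,000,000 = 153 s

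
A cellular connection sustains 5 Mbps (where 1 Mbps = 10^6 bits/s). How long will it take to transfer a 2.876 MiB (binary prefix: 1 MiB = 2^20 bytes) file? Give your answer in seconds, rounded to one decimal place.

4.8 seconds

2.876 MiB = 3,015,704.576 bytes = 24,125,636.608 bits
5 Mbps = 5,000,000 bits/s
time = 24,125,636.608 / 5,000,000 = 4.8 s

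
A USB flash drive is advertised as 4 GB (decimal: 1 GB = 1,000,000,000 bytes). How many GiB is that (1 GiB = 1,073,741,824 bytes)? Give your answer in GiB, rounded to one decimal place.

3.7 GiB

4 GB = 4 × 10^9 bytes = 4,000,000,000 bytes
1 GiB = 2^30 bytes = 1,073,741,824 bytes
4,000,000,000 / 1,073,741,824 = 3.7 GiB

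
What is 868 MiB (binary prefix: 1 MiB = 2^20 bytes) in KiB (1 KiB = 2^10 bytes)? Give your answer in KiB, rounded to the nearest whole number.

888,832 KiB

868 MiB = 868 × 2^20 bytes = 910,163,968 bytes
1 KiB = 2^10 bytes = 1,024 bytes
910,163,968 / 1,024 = 888,832 KiB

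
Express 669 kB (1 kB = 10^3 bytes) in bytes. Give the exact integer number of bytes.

669 × 1,000 = 669,000 bytes

669,000 bytes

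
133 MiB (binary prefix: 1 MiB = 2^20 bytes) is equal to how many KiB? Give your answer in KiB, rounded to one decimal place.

133 MiB = 133 × 2^20 bytes = 139,460,608 bytes
1 KiB = 1,024 bytes
139,460,608 / 1,024 = 136,192.0 KiB

136,192.0 KiB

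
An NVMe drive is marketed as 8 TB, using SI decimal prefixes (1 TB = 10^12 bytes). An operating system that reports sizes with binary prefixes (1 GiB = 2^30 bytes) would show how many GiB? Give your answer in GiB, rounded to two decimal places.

7,450.58 GiB

8 TB = 8 × 10^12 bytes = 8,000,000,000,000 bytes
1 GiB = 1,073,741,824 bytes
8,000,000,000,000 / 1,073,741,824 = 7,450.58 GiB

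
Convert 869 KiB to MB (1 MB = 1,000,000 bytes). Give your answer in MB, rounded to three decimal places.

869 KiB × 1,024 bytes/KiB = 889,856 bytes
1 MB = 10^6 bytes = 1,000,000 bytes
889,856 / 1,000,000 = 0.890 MB

0.890 MB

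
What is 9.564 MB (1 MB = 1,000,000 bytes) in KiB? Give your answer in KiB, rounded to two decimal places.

9.564 MB = 9.564 × 10^6 bytes = 9,564,000 bytes
1 KiB = 1,024 bytes
9,564,000 / 1,024 = 9,339.84 KiB

9,339.84 KiB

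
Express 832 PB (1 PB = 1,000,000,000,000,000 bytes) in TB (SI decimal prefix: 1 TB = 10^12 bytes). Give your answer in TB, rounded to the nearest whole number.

832 PB × 1,000,000,000,000,000 bytes/PB = 832,000,000,000,000,000 bytes
1 TB = 10^12 bytes = 1,000,000,000,000 bytes
832,000,000,000,000,000 / 1,000,000,000,000 = 832,000 TB

832,000 TB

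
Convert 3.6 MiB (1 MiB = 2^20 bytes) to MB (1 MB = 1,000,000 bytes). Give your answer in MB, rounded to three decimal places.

3.775 MB

3.6 MiB × 1,048,576 bytes/MiB = 3,774,873.6 bytes
1 MB = 10^6 bytes = 1,000,000 bytes
3,774,873.6 / 1,000,000 = 3.775 MB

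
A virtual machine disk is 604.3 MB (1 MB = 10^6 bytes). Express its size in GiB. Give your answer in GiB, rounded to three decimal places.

0.563 GiB

604.3 MB × 1,000,000 bytes/MB = 604,300,000 bytes
1 GiB = 1,073,741,824 bytes
604,300,000 / 1,073,741,824 = 0.563 GiB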